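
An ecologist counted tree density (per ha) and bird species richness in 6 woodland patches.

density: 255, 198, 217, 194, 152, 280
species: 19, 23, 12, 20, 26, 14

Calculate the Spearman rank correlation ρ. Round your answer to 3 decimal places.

-0.771

Rank density: 5, 3, 4, 2, 1, 6
Rank species: 3, 5, 1, 4, 6, 2
d = rank(density) − rank(species): 2, -2, 3, -2, -5, 4; Σd² = 62
ρ = 1 − 6Σd² / [n(n²−1)] = 1 − 6×62 / (6×35) = 1 − 372/210 ≈ -0.771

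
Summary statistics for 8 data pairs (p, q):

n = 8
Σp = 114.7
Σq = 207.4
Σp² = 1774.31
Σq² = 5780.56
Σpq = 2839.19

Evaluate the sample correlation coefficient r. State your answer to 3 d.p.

-0.587

r = (nΣpq − ΣpΣq) / √[(nΣp² − (Σp)²)(nΣq² − (Σq)²)]
Numerator: 8×2839.19 − 114.7×207.4 = -1075.26
Denominator: √[(14194.48 − 13156.09)(46244.48 − 43014.76)] = √[1038.39 × 3229.72] = 1831.3134
r = -1075.26 / 1831.3134 ≈ -0.587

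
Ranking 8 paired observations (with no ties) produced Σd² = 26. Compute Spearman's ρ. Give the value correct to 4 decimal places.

0.6905

ρ = 1 − 6Σd² / [n(n²−1)] = 1 − 6×26 / (8×63)
  = 1 − 156/504 = 1 − 0.30952 ≈ 0.6905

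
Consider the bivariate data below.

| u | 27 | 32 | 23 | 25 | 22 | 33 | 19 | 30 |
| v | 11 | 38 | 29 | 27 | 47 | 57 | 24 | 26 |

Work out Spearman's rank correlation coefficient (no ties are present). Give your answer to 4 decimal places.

Rank u: 5, 7, 3, 4, 2, 8, 1, 6
Rank v: 1, 6, 5, 4, 7, 8, 2, 3
d = rank(u) − rank(v): 4, 1, -2, 0, -5, 0, -1, 3; Σd² = 56
ρ = 1 − 6Σd² / [n(n²−1)] = 1 − 6×56 / (8×63) = 1 − 336/504 ≈ 0.3333

0.3333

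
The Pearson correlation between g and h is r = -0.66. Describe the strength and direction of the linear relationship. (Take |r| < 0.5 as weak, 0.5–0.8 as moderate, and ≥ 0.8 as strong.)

r = -0.66 < 0 so the relationship is negative.
|r| = 0.66, which falls in the moderate range.

moderate negative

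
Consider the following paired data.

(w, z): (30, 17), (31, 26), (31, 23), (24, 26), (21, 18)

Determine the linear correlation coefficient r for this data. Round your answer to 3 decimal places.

n = 5, Σw = 137, Σz = 110, Σw² = 3839, Σz² = 2494, Σwz = 3031
nΣwz − ΣwΣz = 15155 − 15070 = 85
nΣw² − (Σw)² = 19195 − 18769 = 426; nΣz² − (Σz)² = 12470 − 12100 = 370
r = 85 / √(426 × 370) = 85 / 397.0139 ≈ 0.214

0.214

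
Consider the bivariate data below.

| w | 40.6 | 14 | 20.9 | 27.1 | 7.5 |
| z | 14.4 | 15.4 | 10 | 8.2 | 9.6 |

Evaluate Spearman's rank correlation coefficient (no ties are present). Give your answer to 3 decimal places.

0.000

Rank w: 5, 2, 3, 4, 1
Rank z: 4, 5, 3, 1, 2
d = rank(w) − rank(z): 1, -3, 0, 3, -1; Σd² = 20
ρ = 1 − 6Σd² / [n(n²−1)] = 1 − 6×20 / (5×24) = 1 − 120/120 ≈ 0.000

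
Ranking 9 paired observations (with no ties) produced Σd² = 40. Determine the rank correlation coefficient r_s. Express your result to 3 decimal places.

ρ = 1 − 6Σd² / [n(n²−1)] = 1 − 6×40 / (9×80)
  = 1 − 240/720 = 1 − 0.3333 ≈ 0.667

0.667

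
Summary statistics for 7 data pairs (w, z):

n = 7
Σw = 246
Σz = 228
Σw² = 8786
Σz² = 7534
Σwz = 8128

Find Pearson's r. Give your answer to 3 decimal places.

0.937

r = (nΣwz − ΣwΣz) / √[(nΣw² − (Σw)²)(nΣz² − (Σz)²)]
Numerator: 7×8128 − 246×228 = 808
Denominator: √[(61502 − 60516)(52738 − 51984)] = √[986 × 754] = 862.2320
r = 808 / 862.2320 ≈ 0.937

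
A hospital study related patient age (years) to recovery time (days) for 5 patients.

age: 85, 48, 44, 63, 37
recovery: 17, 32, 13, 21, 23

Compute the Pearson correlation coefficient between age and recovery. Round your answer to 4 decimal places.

n = 5, Σx = 277, Σy = 106, Σx² = 16803, Σy² = 2452, Σxy = 5727
nΣxy − ΣxΣy = 28635 − 29362 = -727
nΣx² − (Σx)² = 84015 − 76729 = 7286; nΣy² − (Σy)² = 12260 − 11236 = 1024
r = -727 / √(7286 × 1024) = -727 / 2731.4582 ≈ -0.2662

-0.2662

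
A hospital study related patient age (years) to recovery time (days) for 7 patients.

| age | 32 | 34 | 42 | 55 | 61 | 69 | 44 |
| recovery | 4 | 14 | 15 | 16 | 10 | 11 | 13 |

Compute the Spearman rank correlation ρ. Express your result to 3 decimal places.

Rank age: 1, 2, 3, 5, 6, 7, 4
Rank recovery: 1, 5, 6, 7, 2, 3, 4
d = rank(age) − rank(recovery): 0, -3, -3, -2, 4, 4, 0; Σd² = 54
ρ = 1 − 6Σd² / [n(n²−1)] = 1 − 6×54 / (7×48) = 1 − 324/336 ≈ 0.036

0.036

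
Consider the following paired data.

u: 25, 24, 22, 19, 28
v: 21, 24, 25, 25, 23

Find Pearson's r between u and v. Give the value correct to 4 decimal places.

n = 5, Σu = 118, Σv = 118, Σu² = 2830, Σv² = 2796, Σuv = 2770
nΣuv − ΣuΣv = 13850 − 13924 = -74
nΣu² − (Σu)² = 14150 − 13924 = 226; nΣv² − (Σv)² = 13980 − 13924 = 56
r = -74 / √(226 × 56) = -74 / 112.4989 ≈ -0.6578

-0.6578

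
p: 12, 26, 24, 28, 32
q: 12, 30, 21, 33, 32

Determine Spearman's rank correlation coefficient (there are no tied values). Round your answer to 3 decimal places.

Rank p: 1, 3, 2, 4, 5
Rank q: 1, 3, 2, 5, 4
d = rank(p) − rank(q): 0, 0, 0, -1, 1; Σd² = 2
ρ = 1 − 6Σd² / [n(n²−1)] = 1 − 6×2 / (5×24) = 1 − 12/120 ≈ 0.900

0.900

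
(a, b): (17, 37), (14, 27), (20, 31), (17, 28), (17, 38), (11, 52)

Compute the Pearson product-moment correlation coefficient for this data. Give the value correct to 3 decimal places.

-0.606

n = 6, Σa = 96, Σb = 213, Σa² = 1584, Σb² = 7991, Σab = 3321
nΣab − ΣaΣb = 19926 − 20448 = -522
nΣa² − (Σa)² = 9504 − 9216 = 288; nΣb² − (Σb)² = 47946 − 45369 = 2577
r = -522 / √(288 × 2577) = -522 / 861.4964 ≈ -0.606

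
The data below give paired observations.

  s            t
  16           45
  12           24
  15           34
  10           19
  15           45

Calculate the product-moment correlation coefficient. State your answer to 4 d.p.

n = 5, Σs = 68, Σt = 167, Σs² = 950, Σt² = 6143, Σst = 2383
nΣst − ΣsΣt = 11915 − 11356 = 559
nΣs² − (Σs)² = 4750 − 4624 = 126; nΣt² − (Σt)² = 30715 − 27889 = 2826
r = 559 / √(126 × 2826) = 559 / 596.7210 ≈ 0.9368

0.9368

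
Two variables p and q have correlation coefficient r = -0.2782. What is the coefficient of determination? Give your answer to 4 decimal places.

0.0774

r² = (-0.2782)² = 0.0774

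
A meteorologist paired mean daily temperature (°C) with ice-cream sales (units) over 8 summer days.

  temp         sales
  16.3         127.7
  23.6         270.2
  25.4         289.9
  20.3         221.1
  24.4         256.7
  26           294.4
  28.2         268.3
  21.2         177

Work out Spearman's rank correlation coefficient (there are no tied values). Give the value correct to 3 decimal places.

0.786

Rank temp: 1, 4, 6, 2, 5, 7, 8, 3
Rank sales: 1, 6, 7, 3, 4, 8, 5, 2
d = rank(temp) − rank(sales): 0, -2, -1, -1, 1, -1, 3, 1; Σd² = 18
ρ = 1 − 6Σd² / [n(n²−1)] = 1 − 6×18 / (8×63) = 1 − 108/504 ≈ 0.786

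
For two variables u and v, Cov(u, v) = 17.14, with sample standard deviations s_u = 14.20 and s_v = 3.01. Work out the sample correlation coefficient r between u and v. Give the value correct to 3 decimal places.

0.401

r = Cov(u,v) / (s_u · s_v) = 17.14 / (14.20 × 3.01)
  = 17.14 / 42.7420 ≈ 0.401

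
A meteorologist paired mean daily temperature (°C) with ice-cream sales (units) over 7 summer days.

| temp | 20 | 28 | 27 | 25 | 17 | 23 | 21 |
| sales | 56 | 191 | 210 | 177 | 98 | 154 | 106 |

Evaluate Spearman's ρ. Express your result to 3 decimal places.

0.929

Rank temp: 2, 7, 6, 5, 1, 4, 3
Rank sales: 1, 6, 7, 5, 2, 4, 3
d = rank(temp) − rank(sales): 1, 1, -1, 0, -1, 0, 0; Σd² = 4
ρ = 1 − 6Σd² / [n(n²−1)] = 1 − 6×4 / (7×48) = 1 − 24/336 ≈ 0.929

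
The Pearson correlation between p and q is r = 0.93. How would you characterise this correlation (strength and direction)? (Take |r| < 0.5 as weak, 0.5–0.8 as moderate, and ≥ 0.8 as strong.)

strong positive

r = 0.93 > 0 so the relationship is positive.
|r| = 0.93, which falls in the strong range.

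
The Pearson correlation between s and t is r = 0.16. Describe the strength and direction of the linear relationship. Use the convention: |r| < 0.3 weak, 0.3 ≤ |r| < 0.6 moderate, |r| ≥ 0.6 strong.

weak positive

r = 0.16 > 0 so the relationship is positive.
|r| = 0.16, which falls in the weak range.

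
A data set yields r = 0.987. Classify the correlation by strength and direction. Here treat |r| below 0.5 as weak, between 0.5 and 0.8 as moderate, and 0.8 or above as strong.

r = 0.987 > 0 so the relationship is positive.
|r| = 0.987, which falls in the strong range.

strong positive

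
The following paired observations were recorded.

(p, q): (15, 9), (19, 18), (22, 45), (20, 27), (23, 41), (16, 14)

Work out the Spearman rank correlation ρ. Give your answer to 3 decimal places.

Rank p: 1, 3, 5, 4, 6, 2
Rank q: 1, 3, 6, 4, 5, 2
d = rank(p) − rank(q): 0, 0, -1, 0, 1, 0; Σd² = 2
ρ = 1 − 6Σd² / [n(n²−1)] = 1 − 6×2 / (6×35) = 1 − 12/210 ≈ 0.943

0.943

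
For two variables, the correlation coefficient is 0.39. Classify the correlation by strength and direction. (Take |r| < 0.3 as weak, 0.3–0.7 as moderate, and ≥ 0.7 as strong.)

r = 0.39 > 0 so the relationship is positive.
|r| = 0.39, which falls in the moderate range.

moderate positive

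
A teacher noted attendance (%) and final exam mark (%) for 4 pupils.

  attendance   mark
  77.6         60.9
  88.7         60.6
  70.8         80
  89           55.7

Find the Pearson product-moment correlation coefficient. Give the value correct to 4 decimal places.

-0.8576

n = 4, Σx = 326.1, Σy = 257.2, Σx² = 26823.09, Σy² = 16883.66, Σxy = 20722.36
nΣxy − ΣxΣy = 82889.44 − 83872.92 = -983.48
nΣx² − (Σx)² = 107292.36 − 106341.21 = 951.15; nΣy² − (Σy)² = 67534.64 − 66151.84 = 1382.8
r = -983.48 / √(951.15 × 1382.8) = -983.48 / 1146.8436 ≈ -0.8576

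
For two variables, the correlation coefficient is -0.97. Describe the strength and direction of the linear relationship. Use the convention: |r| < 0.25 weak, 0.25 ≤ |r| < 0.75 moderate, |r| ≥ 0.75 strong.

r = -0.97 < 0 so the relationship is negative.
|r| = 0.97, which falls in the strong range.

strong negative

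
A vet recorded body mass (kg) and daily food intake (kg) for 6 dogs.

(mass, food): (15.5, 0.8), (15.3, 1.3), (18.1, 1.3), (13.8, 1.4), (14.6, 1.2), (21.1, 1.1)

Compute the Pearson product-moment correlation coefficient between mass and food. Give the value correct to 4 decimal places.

-0.1961

n = 6, Σx = 98.4, Σy = 7.1, Σx² = 1650.76, Σy² = 8.63, Σxy = 115.87
nΣxy − ΣxΣy = 695.22 − 698.64 = -3.42
nΣx² − (Σx)² = 9904.56 − 9682.56 = 222; nΣy² − (Σy)² = 51.78 − 50.41 = 1.37
r = -3.42 / √(222 × 1.37) = -3.42 / 17.4396 ≈ -0.1961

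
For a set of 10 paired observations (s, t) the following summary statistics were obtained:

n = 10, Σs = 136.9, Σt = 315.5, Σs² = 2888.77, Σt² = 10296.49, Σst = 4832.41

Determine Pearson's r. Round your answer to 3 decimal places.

0.871

r = (nΣst − ΣsΣt) / √[(nΣs² − (Σs)²)(nΣt² − (Σt)²)]
Numerator: 10×4832.41 − 136.9×315.5 = 5132.15
Denominator: √[(28887.7 − 18741.61)(102964.9 − 99540.25)] = √[10146.09 × 3424.65] = 5894.6422
r = 5132.15 / 5894.6422 ≈ 0.871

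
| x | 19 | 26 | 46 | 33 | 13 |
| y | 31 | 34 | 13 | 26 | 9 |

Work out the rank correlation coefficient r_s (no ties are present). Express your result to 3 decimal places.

0.100

Rank x: 2, 3, 5, 4, 1
Rank y: 4, 5, 2, 3, 1
d = rank(x) − rank(y): -2, -2, 3, 1, 0; Σd² = 18
ρ = 1 − 6Σd² / [n(n²−1)] = 1 − 6×18 / (5×24) = 1 − 108/120 ≈ 0.100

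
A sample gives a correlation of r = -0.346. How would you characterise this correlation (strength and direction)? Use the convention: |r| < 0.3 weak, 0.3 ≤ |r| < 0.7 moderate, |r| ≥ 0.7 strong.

moderate negative

r = -0.346 < 0 so the relationship is negative.
|r| = 0.346, which falls in the moderate range.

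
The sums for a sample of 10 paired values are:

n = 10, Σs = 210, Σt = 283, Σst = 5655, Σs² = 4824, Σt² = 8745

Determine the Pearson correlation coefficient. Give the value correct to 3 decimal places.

-0.522

r = (nΣst − ΣsΣt) / √[(nΣs² − (Σs)²)(nΣt² − (Σt)²)]
Numerator: 10×5655 − 210×283 = -2880
Denominator: √[(48240 − 44100)(87450 − 80089)] = √[4140 × 7361] = 5520.3750
r = -2880 / 5520.3750 ≈ -0.522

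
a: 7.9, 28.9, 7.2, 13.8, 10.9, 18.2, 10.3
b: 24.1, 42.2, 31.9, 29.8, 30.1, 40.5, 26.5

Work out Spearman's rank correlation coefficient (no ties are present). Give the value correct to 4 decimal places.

Rank a: 2, 7, 1, 5, 4, 6, 3
Rank b: 1, 7, 5, 3, 4, 6, 2
d = rank(a) − rank(b): 1, 0, -4, 2, 0, 0, 1; Σd² = 22
ρ = 1 − 6Σd² / [n(n²−1)] = 1 − 6×22 / (7×48) = 1 − 132/336 ≈ 0.6071

0.6071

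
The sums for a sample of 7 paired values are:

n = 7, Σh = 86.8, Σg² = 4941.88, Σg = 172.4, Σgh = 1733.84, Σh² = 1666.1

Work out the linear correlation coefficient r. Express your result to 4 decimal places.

r = (nΣgh − ΣgΣh) / √[(nΣg² − (Σg)²)(nΣh² − (Σh)²)]
Numerator: 7×1733.84 − 172.4×86.8 = -2827.44
Denominator: √[(34593.16 − 29721.76)(11662.7 − 7534.24)] = √[4871.4 × 4128.46] = 4484.5713
r = -2827.44 / 4484.5713 ≈ -0.6305

-0.6305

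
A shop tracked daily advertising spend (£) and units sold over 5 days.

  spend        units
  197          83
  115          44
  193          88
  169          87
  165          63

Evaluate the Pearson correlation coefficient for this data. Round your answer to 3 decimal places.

n = 5, Σx = 839, Σy = 365, Σx² = 145069, Σy² = 28107, Σxy = 63493
nΣxy − ΣxΣy = 317465 − 306235 = 11230
nΣx² − (Σx)² = 725345 − 703921 = 21424; nΣy² − (Σy)² = 140535 − 133225 = 7310
r = 11230 / √(21424 × 7310) = 11230 / 12514.3693 ≈ 0.897

0.897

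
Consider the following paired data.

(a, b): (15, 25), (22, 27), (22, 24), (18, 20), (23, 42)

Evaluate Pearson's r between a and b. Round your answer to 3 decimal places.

0.550

n = 5, Σa = 100, Σb = 138, Σa² = 2046, Σb² = 4094, Σab = 2823
nΣab − ΣaΣb = 14115 − 13800 = 315
nΣa² − (Σa)² = 10230 − 10000 = 230; nΣb² − (Σb)² = 20470 − 19044 = 1426
r = 315 / √(230 × 1426) = 315 / 572.6954 ≈ 0.550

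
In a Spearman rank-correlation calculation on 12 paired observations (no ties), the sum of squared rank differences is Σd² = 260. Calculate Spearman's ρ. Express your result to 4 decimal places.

ρ = 1 − 6Σd² / [n(n²−1)] = 1 − 6×260 / (12×143)
  = 1 − 1560/1716 = 1 − 0.90909 ≈ 0.0909

0.0909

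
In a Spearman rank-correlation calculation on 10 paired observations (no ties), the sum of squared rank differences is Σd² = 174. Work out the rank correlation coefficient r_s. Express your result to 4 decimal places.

-0.0545

ρ = 1 − 6Σd² / [n(n²−1)] = 1 − 6×174 / (10×99)
  = 1 − 1044/990 = 1 − 1.05455 ≈ -0.0545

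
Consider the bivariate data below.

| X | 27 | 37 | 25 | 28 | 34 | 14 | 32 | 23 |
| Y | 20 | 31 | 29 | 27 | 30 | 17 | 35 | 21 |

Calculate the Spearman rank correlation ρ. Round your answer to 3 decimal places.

0.810

Rank X: 4, 8, 3, 5, 7, 1, 6, 2
Rank Y: 2, 7, 5, 4, 6, 1, 8, 3
d = rank(X) − rank(Y): 2, 1, -2, 1, 1, 0, -2, -1; Σd² = 16
ρ = 1 − 6Σd² / [n(n²−1)] = 1 − 6×16 / (8×63) = 1 − 96/504 ≈ 0.810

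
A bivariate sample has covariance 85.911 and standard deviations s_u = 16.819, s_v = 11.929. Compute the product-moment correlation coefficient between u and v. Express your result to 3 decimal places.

0.428

r = Cov(u,v) / (s_u · s_v) = 85.911 / (16.819 × 11.929)
  = 85.911 / 200.6339 ≈ 0.428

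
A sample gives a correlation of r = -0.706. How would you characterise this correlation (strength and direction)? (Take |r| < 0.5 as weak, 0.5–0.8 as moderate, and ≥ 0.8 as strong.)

moderate negative

r = -0.706 < 0 so the relationship is negative.
|r| = 0.706, which falls in the moderate range.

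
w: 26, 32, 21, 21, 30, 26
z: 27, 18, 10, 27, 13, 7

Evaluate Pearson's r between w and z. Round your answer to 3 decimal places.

n = 6, Σw = 156, Σz = 102, Σw² = 4158, Σz² = 2100, Σwz = 2627
nΣwz − ΣwΣz = 15762 − 15912 = -150
nΣw² − (Σw)² = 24948 − 24336 = 612; nΣz² − (Σz)² = 12600 − 10404 = 2196
r = -150 / √(612 × 2196) = -150 / 1159.2894 ≈ -0.129

-0.129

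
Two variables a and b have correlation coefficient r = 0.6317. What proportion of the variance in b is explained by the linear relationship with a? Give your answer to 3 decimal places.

r² = (0.6317)² = 0.399

0.399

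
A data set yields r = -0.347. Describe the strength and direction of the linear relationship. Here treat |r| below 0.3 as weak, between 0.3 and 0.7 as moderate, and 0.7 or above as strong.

moderate negative

r = -0.347 < 0 so the relationship is negative.
|r| = 0.347, which falls in the moderate range.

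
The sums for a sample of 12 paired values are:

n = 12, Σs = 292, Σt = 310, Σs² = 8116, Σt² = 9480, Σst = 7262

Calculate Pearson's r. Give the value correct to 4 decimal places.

-0.2307

r = (nΣst − ΣsΣt) / √[(nΣs² − (Σs)²)(nΣt² − (Σt)²)]
Numerator: 12×7262 − 292×310 = -3376
Denominator: √[(97392 − 85264)(113760 − 96100)] = √[12128 × 17660] = 14634.9062
r = -3376 / 14634.9062 ≈ -0.2307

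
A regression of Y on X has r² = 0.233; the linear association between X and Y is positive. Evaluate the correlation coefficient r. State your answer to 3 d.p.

|r| = √0.233 = 0.483
The association is positive, so r = 0.483.

0.483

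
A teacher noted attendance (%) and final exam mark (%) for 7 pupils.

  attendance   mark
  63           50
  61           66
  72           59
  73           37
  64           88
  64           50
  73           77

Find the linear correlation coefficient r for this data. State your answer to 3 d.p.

-0.166

n = 7, Σx = 470, Σy = 427, Σx² = 31724, Σy² = 27879, Σxy = 28578
nΣxy − ΣxΣy = 200046 − 200690 = -644
nΣx² − (Σx)² = 222068 − 220900 = 1168; nΣy² − (Σy)² = 195153 − 182329 = 12824
r = -644 / √(1168 × 12824) = -644 / 3870.1979 ≈ -0.166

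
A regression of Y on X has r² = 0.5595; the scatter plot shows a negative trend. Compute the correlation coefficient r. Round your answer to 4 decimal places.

|r| = √0.5595 = 0.7480
The association is negative, so r = −0.7480.

-0.7480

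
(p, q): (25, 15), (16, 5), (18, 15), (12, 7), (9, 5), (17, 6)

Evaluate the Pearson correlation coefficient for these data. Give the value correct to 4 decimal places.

n = 6, Σp = 97, Σq = 53, Σp² = 1719, Σq² = 585, Σpq = 956
nΣpq − ΣpΣq = 5736 − 5141 = 595
nΣp² − (Σp)² = 10314 − 9409 = 905; nΣq² − (Σq)² = 3510 − 2809 = 701
r = 595 / √(905 × 701) = 595 / 796.4954 ≈ 0.7470

0.7470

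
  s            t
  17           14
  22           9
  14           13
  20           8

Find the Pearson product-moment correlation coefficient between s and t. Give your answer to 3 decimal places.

n = 4, Σs = 73, Σt = 44, Σs² = 1369, Σt² = 510, Σst = 778
nΣst − ΣsΣt = 3112 − 3212 = -100
nΣs² − (Σs)² = 5476 − 5329 = 147; nΣt² − (Σt)² = 2040 − 1936 = 104
r = -100 / √(147 × 104) = -100 / 123.6447 ≈ -0.809

-0.809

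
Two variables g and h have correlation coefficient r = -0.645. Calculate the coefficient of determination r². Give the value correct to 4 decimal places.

0.4160

r² = (-0.645)² = 0.4160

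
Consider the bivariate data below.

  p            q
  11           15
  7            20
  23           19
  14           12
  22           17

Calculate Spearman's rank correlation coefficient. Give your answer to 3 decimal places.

Rank p: 2, 1, 5, 3, 4
Rank q: 2, 5, 4, 1, 3
d = rank(p) − rank(q): 0, -4, 1, 2, 1; Σd² = 22
ρ = 1 − 6Σd² / [n(n²−1)] = 1 − 6×22 / (5×24) = 1 − 132/120 ≈ -0.100

-0.100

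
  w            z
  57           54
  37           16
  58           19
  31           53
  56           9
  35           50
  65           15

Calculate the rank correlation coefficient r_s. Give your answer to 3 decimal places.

Rank w: 5, 3, 6, 1, 4, 2, 7
Rank z: 7, 3, 4, 6, 1, 5, 2
d = rank(w) − rank(z): -2, 0, 2, -5, 3, -3, 5; Σd² = 76
ρ = 1 − 6Σd² / [n(n²−1)] = 1 − 6×76 / (7×48) = 1 − 456/336 ≈ -0.357

-0.357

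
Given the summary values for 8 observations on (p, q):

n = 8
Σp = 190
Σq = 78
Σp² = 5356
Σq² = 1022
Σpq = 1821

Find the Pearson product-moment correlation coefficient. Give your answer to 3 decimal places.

-0.067

r = (nΣpq − ΣpΣq) / √[(nΣp² − (Σp)²)(nΣq² − (Σq)²)]
Numerator: 8×1821 − 190×78 = -252
Denominator: √[(42848 − 36100)(8176 − 6084)] = √[6748 × 2092] = 3757.2352
r = -252 / 3757.2352 ≈ -0.067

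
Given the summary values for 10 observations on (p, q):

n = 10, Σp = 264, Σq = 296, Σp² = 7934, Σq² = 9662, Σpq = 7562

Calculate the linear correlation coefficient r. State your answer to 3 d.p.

-0.271

r = (nΣpq − ΣpΣq) / √[(nΣp² − (Σp)²)(nΣq² − (Σq)²)]
Numerator: 10×7562 − 264×296 = -2524
Denominator: √[(79340 − 69696)(96620 − 87616)] = √[9644 × 9004] = 9318.5072
r = -2524 / 9318.5072 ≈ -0.271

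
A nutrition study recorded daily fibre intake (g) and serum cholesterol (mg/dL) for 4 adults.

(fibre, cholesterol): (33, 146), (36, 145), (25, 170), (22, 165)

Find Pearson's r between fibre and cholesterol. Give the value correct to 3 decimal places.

n = 4, Σx = 116, Σy = 626, Σx² = 3494, Σy² = 98466, Σxy = 17918
nΣxy − ΣxΣy = 71672 − 72616 = -944
nΣx² − (Σx)² = 13976 − 13456 = 520; nΣy² − (Σy)² = 393864 − 391876 = 1988
r = -944 / √(520 × 1988) = -944 / 1016.7399 ≈ -0.928

-0.928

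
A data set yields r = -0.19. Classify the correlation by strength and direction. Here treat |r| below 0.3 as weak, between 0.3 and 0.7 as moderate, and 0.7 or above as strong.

r = -0.19 < 0 so the relationship is negative.
|r| = 0.19, which falls in the weak range.

weak negative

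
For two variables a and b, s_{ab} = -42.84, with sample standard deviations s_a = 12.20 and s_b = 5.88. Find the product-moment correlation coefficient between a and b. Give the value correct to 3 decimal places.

-0.597

r = Cov(a,b) / (s_a · s_b) = -42.84 / (12.20 × 5.88)
  = -42.84 / 71.7360 ≈ -0.597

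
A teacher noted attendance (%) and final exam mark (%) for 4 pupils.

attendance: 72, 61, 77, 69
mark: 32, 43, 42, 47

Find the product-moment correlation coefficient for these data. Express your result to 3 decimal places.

-0.273

n = 4, Σx = 279, Σy = 164, Σx² = 19595, Σy² = 6846, Σxy = 11404
nΣxy − ΣxΣy = 45616 − 45756 = -140
nΣx² − (Σx)² = 78380 − 77841 = 539; nΣy² − (Σy)² = 27384 − 26896 = 488
r = -140 / √(539 × 488) = -140 / 512.8665 ≈ -0.273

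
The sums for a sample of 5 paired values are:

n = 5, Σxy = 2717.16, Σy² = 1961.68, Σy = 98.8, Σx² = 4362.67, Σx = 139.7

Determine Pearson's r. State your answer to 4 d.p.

r = (nΣxy − ΣxΣy) / √[(nΣx² − (Σx)²)(nΣy² − (Σy)²)]
Numerator: 5×2717.16 − 139.7×98.8 = -216.56
Denominator: √[(21813.35 − 19516.09)(9808.4 − 9761.44)] = √[2297.26 × 46.96] = 328.4499
r = -216.56 / 328.4499 ≈ -0.6593

-0.6593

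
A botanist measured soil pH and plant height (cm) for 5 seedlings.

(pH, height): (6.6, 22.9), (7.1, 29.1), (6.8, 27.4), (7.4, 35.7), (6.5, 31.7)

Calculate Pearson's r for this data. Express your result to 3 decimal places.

0.610

n = 5, Σx = 34.4, Σy = 146.8, Σx² = 237.22, Σy² = 4401.36, Σxy = 1014.3
nΣxy − ΣxΣy = 5071.5 − 5049.92 = 21.58
nΣx² − (Σx)² = 1186.1 − 1183.36 = 2.74; nΣy² − (Σy)² = 22006.8 − 21550.24 = 456.56
r = 21.58 / √(2.74 × 456.56) = 21.58 / 35.3691 ≈ 0.610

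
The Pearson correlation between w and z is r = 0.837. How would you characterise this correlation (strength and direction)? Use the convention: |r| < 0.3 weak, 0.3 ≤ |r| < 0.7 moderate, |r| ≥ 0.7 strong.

r = 0.837 > 0 so the relationship is positive.
|r| = 0.837, which falls in the strong range.

strong positive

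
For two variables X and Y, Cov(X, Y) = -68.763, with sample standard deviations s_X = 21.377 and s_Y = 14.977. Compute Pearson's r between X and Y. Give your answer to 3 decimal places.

r = Cov(X,Y) / (s_X · s_Y) = -68.763 / (21.377 × 14.977)
  = -68.763 / 320.1633 ≈ -0.215

-0.215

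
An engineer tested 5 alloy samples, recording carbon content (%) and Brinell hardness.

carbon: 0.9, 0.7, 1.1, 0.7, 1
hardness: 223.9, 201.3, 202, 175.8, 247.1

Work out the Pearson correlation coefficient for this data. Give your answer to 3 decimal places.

n = 5, Σx = 4.4, Σy = 1050.1, Σx² = 4, Σy² = 223420.95, Σxy = 934.78
nΣxy − ΣxΣy = 4673.9 − 4620.44 = 53.46
nΣx² − (Σx)² = 20 − 19.36 = 0.64; nΣy² − (Σy)² = 1117104.75 − 1102710.01 = 14394.74
r = 53.46 / √(0.64 × 14394.74) = 53.46 / 95.9825 ≈ 0.557

0.557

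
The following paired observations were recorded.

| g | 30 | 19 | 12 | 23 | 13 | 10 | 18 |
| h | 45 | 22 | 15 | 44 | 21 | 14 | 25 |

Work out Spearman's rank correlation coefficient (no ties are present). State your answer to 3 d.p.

Rank g: 7, 5, 2, 6, 3, 1, 4
Rank h: 7, 4, 2, 6, 3, 1, 5
d = rank(g) − rank(h): 0, 1, 0, 0, 0, 0, -1; Σd² = 2
ρ = 1 − 6Σd² / [n(n²−1)] = 1 − 6×2 / (7×48) = 1 − 12/336 ≈ 0.964

0.964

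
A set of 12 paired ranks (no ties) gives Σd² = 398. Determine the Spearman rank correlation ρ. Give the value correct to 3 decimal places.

-0.392

ρ = 1 − 6Σd² / [n(n²−1)] = 1 − 6×398 / (12×143)
  = 1 − 2388/1716 = 1 − 1.3916 ≈ -0.392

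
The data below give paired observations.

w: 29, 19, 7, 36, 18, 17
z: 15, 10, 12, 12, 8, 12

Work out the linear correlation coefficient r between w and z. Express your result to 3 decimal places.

0.336

n = 6, Σw = 126, Σz = 69, Σw² = 3160, Σz² = 821, Σwz = 1489
nΣwz − ΣwΣz = 8934 − 8694 = 240
nΣw² − (Σw)² = 18960 − 15876 = 3084; nΣz² − (Σz)² = 4926 − 4761 = 165
r = 240 / √(3084 × 165) = 240 / 713.3442 ≈ 0.336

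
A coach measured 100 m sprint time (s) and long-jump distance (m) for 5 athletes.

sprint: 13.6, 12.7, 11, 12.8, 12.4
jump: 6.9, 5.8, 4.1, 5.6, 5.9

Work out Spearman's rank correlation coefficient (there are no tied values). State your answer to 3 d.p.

0.600

Rank sprint: 5, 3, 1, 4, 2
Rank jump: 5, 3, 1, 2, 4
d = rank(sprint) − rank(jump): 0, 0, 0, 2, -2; Σd² = 8
ρ = 1 − 6Σd² / [n(n²−1)] = 1 − 6×8 / (5×24) = 1 − 48/120 ≈ 0.600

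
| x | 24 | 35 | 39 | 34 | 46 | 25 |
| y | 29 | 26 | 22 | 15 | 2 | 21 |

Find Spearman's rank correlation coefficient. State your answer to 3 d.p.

Rank x: 1, 4, 5, 3, 6, 2
Rank y: 6, 5, 4, 2, 1, 3
d = rank(x) − rank(y): -5, -1, 1, 1, 5, -1; Σd² = 54
ρ = 1 − 6Σd² / [n(n²−1)] = 1 − 6×54 / (6×35) = 1 − 324/210 ≈ -0.543

-0.543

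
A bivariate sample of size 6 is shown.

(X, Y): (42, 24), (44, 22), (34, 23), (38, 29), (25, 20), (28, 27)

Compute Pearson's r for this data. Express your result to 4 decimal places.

0.1338

n = 6, ΣX = 211, ΣY = 145, ΣX² = 7709, ΣY² = 3559, ΣXY = 5116
nΣXY − ΣXΣY = 30696 − 30595 = 101
nΣX² − (ΣX)² = 46254 − 44521 = 1733; nΣY² − (ΣY)² = 21354 − 21025 = 329
r = 101 / √(1733 × 329) = 101 / 755.0874 ≈ 0.1338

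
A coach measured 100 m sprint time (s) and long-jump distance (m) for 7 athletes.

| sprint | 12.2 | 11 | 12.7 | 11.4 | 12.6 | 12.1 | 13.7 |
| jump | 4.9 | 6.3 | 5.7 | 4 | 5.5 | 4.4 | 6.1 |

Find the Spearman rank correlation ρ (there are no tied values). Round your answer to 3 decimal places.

0.250

Rank sprint: 4, 1, 6, 2, 5, 3, 7
Rank jump: 3, 7, 5, 1, 4, 2, 6
d = rank(sprint) − rank(jump): 1, -6, 1, 1, 1, 1, 1; Σd² = 42
ρ = 1 − 6Σd² / [n(n²−1)] = 1 − 6×42 / (7×48) = 1 − 252/336 ≈ 0.250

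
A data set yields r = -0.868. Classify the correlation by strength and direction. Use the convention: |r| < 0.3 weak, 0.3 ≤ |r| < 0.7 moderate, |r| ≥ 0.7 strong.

strong negative

r = -0.868 < 0 so the relationship is negative.
|r| = 0.868, which falls in the strong range.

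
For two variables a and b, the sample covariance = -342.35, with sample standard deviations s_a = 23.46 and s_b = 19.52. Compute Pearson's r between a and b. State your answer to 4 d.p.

r = Cov(a,b) / (s_a · s_b) = -342.35 / (23.46 × 19.52)
  = -342.35 / 457.9392 ≈ -0.7476

-0.7476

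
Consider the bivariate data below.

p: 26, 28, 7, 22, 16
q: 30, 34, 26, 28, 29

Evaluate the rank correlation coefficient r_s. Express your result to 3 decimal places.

Rank p: 4, 5, 1, 3, 2
Rank q: 4, 5, 1, 2, 3
d = rank(p) − rank(q): 0, 0, 0, 1, -1; Σd² = 2
ρ = 1 − 6Σd² / [n(n²−1)] = 1 − 6×2 / (5×24) = 1 − 12/120 ≈ 0.900

0.900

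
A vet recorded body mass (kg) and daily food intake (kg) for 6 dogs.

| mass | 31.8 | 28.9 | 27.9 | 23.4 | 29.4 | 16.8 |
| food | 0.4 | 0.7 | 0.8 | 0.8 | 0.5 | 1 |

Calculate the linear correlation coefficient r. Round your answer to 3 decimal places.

-0.881

n = 6, Σx = 158.2, Σy = 4.2, Σx² = 4319.02, Σy² = 3.18, Σxy = 105.49
nΣxy − ΣxΣy = 632.94 − 664.44 = -31.5
nΣx² − (Σx)² = 25914.12 − 25027.24 = 886.88; nΣy² − (Σy)² = 19.08 − 17.64 = 1.44
r = -31.5 / √(886.88 × 1.44) = -31.5 / 35.7366 ≈ -0.881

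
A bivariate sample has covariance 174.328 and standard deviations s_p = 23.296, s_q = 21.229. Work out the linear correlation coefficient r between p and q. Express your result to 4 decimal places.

r = Cov(p,q) / (s_p · s_q) = 174.328 / (23.296 × 21.229)
  = 174.328 / 494.5508 ≈ 0.3525

0.3525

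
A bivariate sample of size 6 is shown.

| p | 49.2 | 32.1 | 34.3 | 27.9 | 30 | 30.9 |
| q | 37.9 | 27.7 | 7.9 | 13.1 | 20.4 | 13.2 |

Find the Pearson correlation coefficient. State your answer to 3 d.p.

0.734

n = 6, Σp = 204.4, Σq = 120.2, Σp² = 7260.76, Σq² = 3028.12, Σpq = 4410.19
nΣpq − ΣpΣq = 26461.14 − 24568.88 = 1892.26
nΣp² − (Σp)² = 43564.56 − 41779.36 = 1785.2; nΣq² − (Σq)² = 18168.72 − 14448.04 = 3720.68
r = 1892.26 / √(1785.2 × 3720.68) = 1892.26 / 2577.2384 ≈ 0.734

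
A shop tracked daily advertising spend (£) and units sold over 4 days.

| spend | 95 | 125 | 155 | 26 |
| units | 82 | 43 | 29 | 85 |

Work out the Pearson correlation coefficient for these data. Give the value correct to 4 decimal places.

-0.8803

n = 4, Σx = 401, Σy = 239, Σx² = 49351, Σy² = 16639, Σxy = 19870
nΣxy − ΣxΣy = 79480 − 95839 = -16359
nΣx² − (Σx)² = 197404 − 160801 = 36603; nΣy² − (Σy)² = 66556 − 57121 = 9435
r = -16359 / √(36603 × 9435) = -16359 / 18583.5762 ≈ -0.8803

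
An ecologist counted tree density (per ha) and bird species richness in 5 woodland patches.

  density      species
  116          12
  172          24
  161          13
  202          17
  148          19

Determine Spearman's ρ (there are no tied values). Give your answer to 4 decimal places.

0.5000

Rank density: 1, 4, 3, 5, 2
Rank species: 1, 5, 2, 3, 4
d = rank(density) − rank(species): 0, -1, 1, 2, -2; Σd² = 10
ρ = 1 − 6Σd² / [n(n²−1)] = 1 − 6×10 / (5×24) = 1 − 60/120 ≈ 0.5000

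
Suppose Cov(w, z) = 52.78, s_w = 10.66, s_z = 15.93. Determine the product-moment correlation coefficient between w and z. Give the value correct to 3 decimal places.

0.311

r = Cov(w,z) / (s_w · s_z) = 52.78 / (10.66 × 15.93)
  = 52.78 / 169.8138 ≈ 0.311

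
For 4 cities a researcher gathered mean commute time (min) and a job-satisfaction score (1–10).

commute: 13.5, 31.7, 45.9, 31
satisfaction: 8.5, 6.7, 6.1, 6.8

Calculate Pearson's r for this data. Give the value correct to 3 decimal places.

-0.971

n = 4, Σx = 122.1, Σy = 28.1, Σx² = 4254.95, Σy² = 200.59, Σxy = 817.93
nΣxy − ΣxΣy = 3271.72 − 3431.01 = -159.29
nΣx² − (Σx)² = 17019.8 − 14908.41 = 2111.39; nΣy² − (Σy)² = 802.36 − 789.61 = 12.75
r = -159.29 / √(2111.39 × 12.75) = -159.29 / 164.0738 ≈ -0.971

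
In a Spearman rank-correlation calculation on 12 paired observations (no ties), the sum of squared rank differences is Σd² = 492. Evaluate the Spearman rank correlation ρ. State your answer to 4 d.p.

-0.7203

ρ = 1 − 6Σd² / [n(n²−1)] = 1 − 6×492 / (12×143)
  = 1 − 2952/1716 = 1 − 1.72028 ≈ -0.7203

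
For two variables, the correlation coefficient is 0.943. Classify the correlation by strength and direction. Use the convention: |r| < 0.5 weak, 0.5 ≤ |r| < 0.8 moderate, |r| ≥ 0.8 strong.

r = 0.943 > 0 so the relationship is positive.
|r| = 0.943, which falls in the strong range.

strong positive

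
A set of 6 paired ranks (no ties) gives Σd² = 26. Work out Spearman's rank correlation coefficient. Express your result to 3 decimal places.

0.257

ρ = 1 − 6Σd² / [n(n²−1)] = 1 − 6×26 / (6×35)
  = 1 − 156/210 = 1 − 0.7429 ≈ 0.257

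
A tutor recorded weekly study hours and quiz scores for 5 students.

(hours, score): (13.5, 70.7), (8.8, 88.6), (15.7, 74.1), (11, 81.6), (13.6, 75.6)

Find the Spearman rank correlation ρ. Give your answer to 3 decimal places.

-0.700

Rank hours: 3, 1, 5, 2, 4
Rank score: 1, 5, 2, 4, 3
d = rank(hours) − rank(score): 2, -4, 3, -2, 1; Σd² = 34
ρ = 1 − 6Σd² / [n(n²−1)] = 1 − 6×34 / (5×24) = 1 − 204/120 ≈ -0.700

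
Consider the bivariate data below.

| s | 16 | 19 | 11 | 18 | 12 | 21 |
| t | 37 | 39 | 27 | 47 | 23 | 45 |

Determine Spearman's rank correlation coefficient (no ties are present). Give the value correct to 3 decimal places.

0.771

Rank s: 3, 5, 1, 4, 2, 6
Rank t: 3, 4, 2, 6, 1, 5
d = rank(s) − rank(t): 0, 1, -1, -2, 1, 1; Σd² = 8
ρ = 1 − 6Σd² / [n(n²−1)] = 1 − 6×8 / (6×35) = 1 − 48/210 ≈ 0.771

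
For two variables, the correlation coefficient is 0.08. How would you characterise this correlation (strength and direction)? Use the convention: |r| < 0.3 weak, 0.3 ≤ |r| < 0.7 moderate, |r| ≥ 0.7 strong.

weak positive

r = 0.08 > 0 so the relationship is positive.
|r| = 0.08, which falls in the weak range.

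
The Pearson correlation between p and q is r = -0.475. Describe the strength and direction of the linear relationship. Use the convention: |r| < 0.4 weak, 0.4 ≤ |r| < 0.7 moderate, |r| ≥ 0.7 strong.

moderate negative

r = -0.475 < 0 so the relationship is negative.
|r| = 0.475, which falls in the moderate range.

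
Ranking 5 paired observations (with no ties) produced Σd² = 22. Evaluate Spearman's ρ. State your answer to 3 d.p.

-0.100

ρ = 1 − 6Σd² / [n(n²−1)] = 1 − 6×22 / (5×24)
  = 1 − 132/120 = 1 − 1.1000 ≈ -0.100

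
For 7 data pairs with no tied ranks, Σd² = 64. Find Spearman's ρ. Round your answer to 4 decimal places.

ρ = 1 − 6Σd² / [n(n²−1)] = 1 − 6×64 / (7×48)
  = 1 − 384/336 = 1 − 1.14286 ≈ -0.1429

-0.1429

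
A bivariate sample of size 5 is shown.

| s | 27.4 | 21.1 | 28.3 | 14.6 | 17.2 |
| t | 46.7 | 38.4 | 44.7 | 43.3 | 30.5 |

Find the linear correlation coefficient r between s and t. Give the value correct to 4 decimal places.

0.5687

n = 5, Σs = 108.6, Σt = 203.6, Σs² = 2505.86, Σt² = 8458.68, Σst = 4511.61
nΣst − ΣsΣt = 22558.05 − 22110.96 = 447.09
nΣs² − (Σs)² = 12529.3 − 11793.96 = 735.34; nΣt² − (Σt)² = 42293.4 − 41452.96 = 840.44
r = 447.09 / √(735.34 × 840.44) = 447.09 / 786.1356 ≈ 0.5687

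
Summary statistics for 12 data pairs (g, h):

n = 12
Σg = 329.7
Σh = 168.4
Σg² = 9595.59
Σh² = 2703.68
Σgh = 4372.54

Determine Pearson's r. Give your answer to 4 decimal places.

-0.5946

r = (nΣgh − ΣgΣh) / √[(nΣg² − (Σg)²)(nΣh² − (Σh)²)]
Numerator: 12×4372.54 − 329.7×168.4 = -3051
Denominator: √[(115147.08 − 108702.09)(32444.16 − 28358.56)] = √[6444.99 × 4085.6] = 5131.4375
r = -3051 / 5131.4375 ≈ -0.5946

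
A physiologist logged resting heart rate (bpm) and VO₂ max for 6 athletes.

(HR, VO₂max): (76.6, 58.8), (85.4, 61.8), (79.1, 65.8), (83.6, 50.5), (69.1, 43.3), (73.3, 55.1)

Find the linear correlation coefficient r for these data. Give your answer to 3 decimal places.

n = 6, Σx = 467.1, Σy = 335.3, Σx² = 36554.19, Σy² = 19067.47, Σxy = 26239.24
nΣxy − ΣxΣy = 157435.44 − 156618.63 = 816.81
nΣx² − (Σx)² = 219325.14 − 218182.41 = 1142.73; nΣy² − (Σy)² = 114404.82 − 112426.09 = 1978.73
r = 816.81 / √(1142.73 × 1978.73) = 816.81 / 1503.7134 ≈ 0.543

0.543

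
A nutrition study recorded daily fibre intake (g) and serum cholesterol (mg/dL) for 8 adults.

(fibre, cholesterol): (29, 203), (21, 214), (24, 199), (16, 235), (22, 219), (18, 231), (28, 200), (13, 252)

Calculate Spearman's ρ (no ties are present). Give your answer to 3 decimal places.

Rank fibre: 8, 4, 6, 2, 5, 3, 7, 1
Rank cholesterol: 3, 4, 1, 7, 5, 6, 2, 8
d = rank(fibre) − rank(cholesterol): 5, 0, 5, -5, 0, -3, 5, -7; Σd² = 158
ρ = 1 − 6Σd² / [n(n²−1)] = 1 − 6×158 / (8×63) = 1 − 948/504 ≈ -0.881

-0.881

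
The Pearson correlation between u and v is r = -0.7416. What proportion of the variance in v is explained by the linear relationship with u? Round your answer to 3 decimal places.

r² = (-0.7416)² = 0.550

0.550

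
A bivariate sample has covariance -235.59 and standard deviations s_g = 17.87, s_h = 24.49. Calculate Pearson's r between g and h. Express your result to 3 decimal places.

-0.538

r = Cov(g,h) / (s_g · s_h) = -235.59 / (17.87 × 24.49)
  = -235.59 / 437.6363 ≈ -0.538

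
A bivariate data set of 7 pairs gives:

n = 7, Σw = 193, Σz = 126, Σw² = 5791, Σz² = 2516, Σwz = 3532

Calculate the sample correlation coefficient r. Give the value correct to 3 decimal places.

0.170

r = (nΣwz − ΣwΣz) / √[(nΣw² − (Σw)²)(nΣz² − (Σz)²)]
Numerator: 7×3532 − 193×126 = 406
Denominator: √[(40537 − 37249)(17612 − 15876)] = √[3288 × 1736] = 2389.1354
r = 406 / 2389.1354 ≈ 0.170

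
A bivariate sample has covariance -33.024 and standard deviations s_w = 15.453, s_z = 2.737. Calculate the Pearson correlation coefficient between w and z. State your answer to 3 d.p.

-0.781

r = Cov(w,z) / (s_w · s_z) = -33.024 / (15.453 × 2.737)
  = -33.024 / 42.2949 ≈ -0.781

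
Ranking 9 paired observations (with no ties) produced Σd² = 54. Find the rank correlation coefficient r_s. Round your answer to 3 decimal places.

ρ = 1 − 6Σd² / [n(n²−1)] = 1 − 6×54 / (9×80)
  = 1 − 324/720 = 1 − 0.4500 ≈ 0.550

0.550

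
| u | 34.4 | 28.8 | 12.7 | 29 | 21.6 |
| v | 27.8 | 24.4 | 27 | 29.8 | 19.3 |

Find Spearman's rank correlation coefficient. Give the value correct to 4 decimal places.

Rank u: 5, 3, 1, 4, 2
Rank v: 4, 2, 3, 5, 1
d = rank(u) − rank(v): 1, 1, -2, -1, 1; Σd² = 8
ρ = 1 − 6Σd² / [n(n²−1)] = 1 − 6×8 / (5×24) = 1 − 48/120 ≈ 0.6000

0.6000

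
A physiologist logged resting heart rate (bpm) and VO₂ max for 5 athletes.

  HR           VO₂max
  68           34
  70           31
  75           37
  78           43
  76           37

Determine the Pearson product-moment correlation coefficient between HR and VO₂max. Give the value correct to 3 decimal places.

0.855

n = 5, Σx = 367, Σy = 182, Σx² = 27009, Σy² = 6704, Σxy = 13423
nΣxy − ΣxΣy = 67115 − 66794 = 321
nΣx² − (Σx)² = 135045 − 134689 = 356; nΣy² − (Σy)² = 33520 − 33124 = 396
r = 321 / √(356 × 396) = 321 / 375.4677 ≈ 0.855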